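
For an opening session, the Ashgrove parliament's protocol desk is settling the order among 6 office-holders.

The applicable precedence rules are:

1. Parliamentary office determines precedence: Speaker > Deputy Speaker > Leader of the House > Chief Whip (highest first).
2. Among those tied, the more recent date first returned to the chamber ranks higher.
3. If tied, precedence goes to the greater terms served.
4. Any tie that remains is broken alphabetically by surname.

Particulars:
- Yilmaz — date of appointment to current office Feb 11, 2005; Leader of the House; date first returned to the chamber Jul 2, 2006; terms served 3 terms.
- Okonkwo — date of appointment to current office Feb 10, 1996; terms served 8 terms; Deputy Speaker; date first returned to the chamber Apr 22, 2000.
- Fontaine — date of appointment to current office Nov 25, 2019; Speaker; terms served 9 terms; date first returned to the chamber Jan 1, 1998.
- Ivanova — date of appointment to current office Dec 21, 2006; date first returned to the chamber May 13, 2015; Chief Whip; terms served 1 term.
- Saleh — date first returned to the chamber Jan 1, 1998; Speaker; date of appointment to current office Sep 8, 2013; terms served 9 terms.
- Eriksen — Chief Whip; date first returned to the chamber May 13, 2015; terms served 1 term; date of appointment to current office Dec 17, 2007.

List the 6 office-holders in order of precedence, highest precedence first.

Fontaine, Saleh, Okonkwo, Yilmaz, Eriksen, Ivanova

By parliamentary office: Fontaine and Saleh (Speaker); then Okonkwo (Deputy Speaker); then Yilmaz (Leader of the House); then Eriksen and Ivanova (Chief Whip).
Fontaine and Saleh both have date first returned to the chamber Jan 1, 1998, so the next rule applies.
Fontaine and Saleh both have terms served 9 terms, so the next rule applies.
Among Fontaine and Saleh, alphabetically by surname: Fontaine before Saleh.
Eriksen and Ivanova both have date first returned to the chamber May 13, 2015, so the next rule applies.
Eriksen and Ivanova both have terms served 1 term, so the next rule applies.
Among Eriksen and Ivanova, alphabetically by surname: Eriksen before Ivanova.
Full order: Fontaine, Saleh, Okonkwo, Yilmaz, Eriksen, Ivanova.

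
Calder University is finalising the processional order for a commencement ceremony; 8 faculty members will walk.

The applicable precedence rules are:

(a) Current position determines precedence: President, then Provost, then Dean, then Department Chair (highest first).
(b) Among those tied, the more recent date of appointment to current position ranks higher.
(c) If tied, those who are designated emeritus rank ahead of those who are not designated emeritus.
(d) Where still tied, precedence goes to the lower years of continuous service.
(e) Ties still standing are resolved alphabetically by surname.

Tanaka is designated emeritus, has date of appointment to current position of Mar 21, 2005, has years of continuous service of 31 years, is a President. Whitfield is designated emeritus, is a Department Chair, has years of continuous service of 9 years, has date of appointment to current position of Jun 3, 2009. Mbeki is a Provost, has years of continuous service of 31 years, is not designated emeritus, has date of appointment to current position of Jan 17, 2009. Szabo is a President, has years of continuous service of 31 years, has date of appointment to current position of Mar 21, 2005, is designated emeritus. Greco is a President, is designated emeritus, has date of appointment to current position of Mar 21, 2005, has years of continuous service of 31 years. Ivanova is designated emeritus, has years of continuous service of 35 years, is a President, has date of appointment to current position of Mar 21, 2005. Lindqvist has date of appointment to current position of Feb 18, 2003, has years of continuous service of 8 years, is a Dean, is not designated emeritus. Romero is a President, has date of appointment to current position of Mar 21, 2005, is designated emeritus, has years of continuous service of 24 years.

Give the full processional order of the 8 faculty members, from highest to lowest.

By current position: Romero, Greco, Szabo, Tanaka and Ivanova (President); then Mbeki (Provost); then Lindqvist (Dean); then Whitfield (Department Chair).
Romero, Greco, Szabo, Tanaka and Ivanova all have date of appointment to current position Mar 21, 2005, so the next rule applies.
Romero, Greco, Szabo, Tanaka and Ivanova are each designated emeritus, so the next rule applies.
Among Romero, Greco, Szabo, Tanaka and Ivanova, by years of continuous service (lower first): Romero (24 years) before Greco, Szabo and Tanaka (31 years) before Ivanova (35 years).
Among Greco, Szabo and Tanaka, alphabetically by surname: Greco before Szabo before Tanaka.
Full order: Romero, Greco, Szabo, Tanaka, Ivanova, Mbeki, Lindqvist, Whitfield.

Romero, Greco, Szabo, Tanaka, Ivanova, Mbeki, Lindqvist, Whitfield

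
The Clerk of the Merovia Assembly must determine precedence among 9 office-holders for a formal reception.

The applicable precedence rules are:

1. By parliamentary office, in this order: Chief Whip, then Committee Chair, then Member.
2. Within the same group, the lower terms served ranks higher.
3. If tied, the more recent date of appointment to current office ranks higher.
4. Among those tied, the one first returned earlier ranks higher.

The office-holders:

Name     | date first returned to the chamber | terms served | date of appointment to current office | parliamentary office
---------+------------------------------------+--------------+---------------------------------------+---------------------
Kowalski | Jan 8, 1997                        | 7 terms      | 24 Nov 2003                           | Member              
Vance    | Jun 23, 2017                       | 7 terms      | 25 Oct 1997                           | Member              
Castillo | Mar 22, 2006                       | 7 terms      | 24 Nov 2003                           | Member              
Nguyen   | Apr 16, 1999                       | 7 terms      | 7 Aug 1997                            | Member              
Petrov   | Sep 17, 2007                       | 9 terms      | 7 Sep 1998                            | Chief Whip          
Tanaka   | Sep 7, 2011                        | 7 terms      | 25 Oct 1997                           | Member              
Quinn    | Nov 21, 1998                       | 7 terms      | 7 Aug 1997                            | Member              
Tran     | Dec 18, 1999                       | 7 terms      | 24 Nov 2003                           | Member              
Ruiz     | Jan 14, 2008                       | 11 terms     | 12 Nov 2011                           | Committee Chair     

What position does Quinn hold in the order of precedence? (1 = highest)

8

By parliamentary office: Petrov (Chief Whip); then Ruiz (Committee Chair); then Kowalski, Tran, Castillo, Tanaka, Vance, Quinn and Nguyen (Member).
Kowalski, Tran, Castillo, Tanaka, Vance, Quinn and Nguyen all have terms served 7 terms, so the next rule applies.
Among Kowalski, Tran, Castillo, Tanaka, Vance, Quinn and Nguyen, by date of appointment to current office (later first): Kowalski, Tran and Castillo (24 Nov 2003) before Tanaka and Vance (25 Oct 1997) before Quinn and Nguyen (7 Aug 1997).
Among Kowalski, Tran and Castillo, by date first returned to the chamber (earlier first): Kowalski (Jan 8, 1997) before Tran (Dec 18, 1999) before Castillo (Mar 22, 2006).
Among Tanaka and Vance, by date first returned to the chamber (earlier first): Tanaka (Sep 7, 2011) before Vance (Jun 23, 2017).
Among Quinn and Nguyen, by date first returned to the chamber (earlier first): Quinn (Nov 21, 1998) before Nguyen (Apr 16, 1999).
Order: Petrov, Ruiz, Kowalski, Tran, Castillo, Tanaka, Vance, Quinn, Nguyen. So position 8.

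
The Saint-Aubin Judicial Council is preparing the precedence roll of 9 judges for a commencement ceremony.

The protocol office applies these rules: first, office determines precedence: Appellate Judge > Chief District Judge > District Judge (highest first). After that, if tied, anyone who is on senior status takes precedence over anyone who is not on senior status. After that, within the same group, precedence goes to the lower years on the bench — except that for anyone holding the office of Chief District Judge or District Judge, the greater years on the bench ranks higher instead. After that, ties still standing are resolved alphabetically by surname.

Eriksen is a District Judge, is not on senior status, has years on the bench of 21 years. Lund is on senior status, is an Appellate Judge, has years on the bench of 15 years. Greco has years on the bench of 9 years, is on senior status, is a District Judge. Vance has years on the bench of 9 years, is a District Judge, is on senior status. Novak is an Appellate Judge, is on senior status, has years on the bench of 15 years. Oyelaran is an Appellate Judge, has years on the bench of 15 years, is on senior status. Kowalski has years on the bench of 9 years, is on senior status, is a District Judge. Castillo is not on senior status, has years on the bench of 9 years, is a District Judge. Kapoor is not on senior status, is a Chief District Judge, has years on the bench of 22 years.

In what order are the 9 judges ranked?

Lund, Novak, Oyelaran, Kapoor, Greco, Kowalski, Vance, Eriksen, Castillo

By office: Lund, Novak and Oyelaran (Appellate Judge); then Kapoor (Chief District Judge); then Greco, Kowalski, Vance, Eriksen and Castillo (District Judge).
Lund, Novak and Oyelaran are each on senior status, so the next rule applies.
Lund, Novak and Oyelaran all have years on the bench 15 years, so the next rule applies.
Among Lund, Novak and Oyelaran, alphabetically by surname: Lund before Novak before Oyelaran.
Among Greco, Kowalski, Vance, Eriksen and Castillo, on senior status before not on senior status: Greco, Kowalski and Vance (on senior status) before Eriksen and Castillo (not on senior status).
Greco, Kowalski and Vance all have years on the bench 9 years, so the next rule applies.
Among Greco, Kowalski and Vance, alphabetically by surname: Greco before Kowalski before Vance.
Among Eriksen and Castillo, by years on the bench (higher first) (reversed rule for this group): Eriksen (21 years) before Castillo (9 years).
Full order: Lund, Novak, Oyelaran, Kapoor, Greco, Kowalski, Vance, Eriksen, Castillo.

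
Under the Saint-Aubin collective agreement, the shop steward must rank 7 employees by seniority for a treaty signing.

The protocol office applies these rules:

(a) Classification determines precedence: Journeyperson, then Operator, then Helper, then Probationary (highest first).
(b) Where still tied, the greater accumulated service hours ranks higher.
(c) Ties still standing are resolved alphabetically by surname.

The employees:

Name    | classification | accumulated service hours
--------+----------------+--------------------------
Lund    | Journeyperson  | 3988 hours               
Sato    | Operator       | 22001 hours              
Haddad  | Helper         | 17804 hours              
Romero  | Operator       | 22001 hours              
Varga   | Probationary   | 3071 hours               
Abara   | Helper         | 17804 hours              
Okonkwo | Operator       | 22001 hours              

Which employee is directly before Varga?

Haddad

By classification: Lund (Journeyperson); then Okonkwo, Romero and Sato (Operator); then Abara and Haddad (Helper); then Varga (Probationary).
Okonkwo, Romero and Sato all have accumulated service hours 22001 hours, so the next rule applies.
Among Okonkwo, Romero and Sato, alphabetically by surname: Okonkwo before Romero before Sato.
Abara and Haddad both have accumulated service hours 17804 hours, so the next rule applies.
Among Abara and Haddad, alphabetically by surname: Abara before Haddad.
Order: Lund, Okonkwo, Romero, Sato, Abara, Haddad, Varga.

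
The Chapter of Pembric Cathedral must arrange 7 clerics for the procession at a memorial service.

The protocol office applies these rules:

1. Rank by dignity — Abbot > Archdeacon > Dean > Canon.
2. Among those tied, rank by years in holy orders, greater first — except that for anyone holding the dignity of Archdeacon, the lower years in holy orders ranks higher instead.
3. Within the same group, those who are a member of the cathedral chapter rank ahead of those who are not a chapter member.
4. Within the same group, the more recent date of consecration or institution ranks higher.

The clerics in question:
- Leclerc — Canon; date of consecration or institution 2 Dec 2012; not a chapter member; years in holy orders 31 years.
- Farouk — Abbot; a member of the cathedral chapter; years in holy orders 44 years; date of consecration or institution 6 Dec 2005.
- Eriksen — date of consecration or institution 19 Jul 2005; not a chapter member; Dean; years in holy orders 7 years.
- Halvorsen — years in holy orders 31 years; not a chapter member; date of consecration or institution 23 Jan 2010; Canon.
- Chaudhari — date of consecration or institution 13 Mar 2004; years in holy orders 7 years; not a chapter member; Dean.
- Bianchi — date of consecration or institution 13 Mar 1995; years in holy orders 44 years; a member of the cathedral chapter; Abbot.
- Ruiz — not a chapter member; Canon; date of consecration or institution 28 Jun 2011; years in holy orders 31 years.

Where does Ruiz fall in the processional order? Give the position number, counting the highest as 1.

6

By dignity: Farouk and Bianchi (Abbot); then Eriksen and Chaudhari (Dean); then Leclerc, Ruiz and Halvorsen (Canon).
Farouk and Bianchi both have years in holy orders 44 years, so the next rule applies.
Farouk and Bianchi are each a member of the cathedral chapter, so the next rule applies.
Among Farouk and Bianchi, by date of consecration or institution (later first): Farouk (6 Dec 2005) before Bianchi (13 Mar 1995).
Eriksen and Chaudhari both have years in holy orders 7 years, so the next rule applies.
Eriksen and Chaudhari are each not a chapter member, so the next rule applies.
Among Eriksen and Chaudhari, by date of consecration or institution (later first): Eriksen (19 Jul 2005) before Chaudhari (13 Mar 2004).
Leclerc, Ruiz and Halvorsen all have years in holy orders 31 years, so the next rule applies.
Leclerc, Ruiz and Halvorsen are each not a chapter member, so the next rule applies.
Among Leclerc, Ruiz and Halvorsen, by date of consecration or institution (later first): Leclerc (2 Dec 2012) before Ruiz (28 Jun 2011) before Halvorsen (23 Jan 2010).
Order: Farouk, Bianchi, Eriksen, Chaudhari, Leclerc, Ruiz, Halvorsen. So position 6.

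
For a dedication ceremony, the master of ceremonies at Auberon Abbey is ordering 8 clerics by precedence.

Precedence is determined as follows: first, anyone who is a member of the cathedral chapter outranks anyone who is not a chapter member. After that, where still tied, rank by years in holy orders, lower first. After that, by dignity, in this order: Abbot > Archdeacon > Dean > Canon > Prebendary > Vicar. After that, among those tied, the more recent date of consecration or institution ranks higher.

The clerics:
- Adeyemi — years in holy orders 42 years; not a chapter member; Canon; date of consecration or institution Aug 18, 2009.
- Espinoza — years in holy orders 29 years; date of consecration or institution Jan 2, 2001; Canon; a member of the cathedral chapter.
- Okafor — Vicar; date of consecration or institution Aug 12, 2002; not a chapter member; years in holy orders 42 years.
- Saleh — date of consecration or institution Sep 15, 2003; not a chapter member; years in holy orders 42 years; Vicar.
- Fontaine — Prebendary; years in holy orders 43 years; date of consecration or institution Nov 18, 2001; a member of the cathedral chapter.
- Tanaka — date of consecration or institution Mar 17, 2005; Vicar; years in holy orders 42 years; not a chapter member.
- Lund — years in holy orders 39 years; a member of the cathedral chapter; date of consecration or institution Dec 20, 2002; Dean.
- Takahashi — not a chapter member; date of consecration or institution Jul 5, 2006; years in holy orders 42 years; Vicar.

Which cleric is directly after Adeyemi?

Takahashi

By the first rule: Espinoza, Lund and Fontaine (each a member of the cathedral chapter); then Adeyemi, Takahashi, Tanaka, Saleh and Okafor (each not a chapter member).
Among Espinoza, Lund and Fontaine, by years in holy orders (lower first): Espinoza (29 years) before Lund (39 years) before Fontaine (43 years).
Adeyemi, Takahashi, Tanaka, Saleh and Okafor all have years in holy orders 42 years, so the next rule applies.
Among Adeyemi, Takahashi, Tanaka, Saleh and Okafor, by dignity: Adeyemi (Canon) before Takahashi, Tanaka, Saleh and Okafor (Vicar).
Among Takahashi, Tanaka, Saleh and Okafor, by date of consecration or institution (later first): Takahashi (Jul 5, 2006) before Tanaka (Mar 17, 2005) before Saleh (Sep 15, 2003) before Okafor (Aug 12, 2002).
Order: Espinoza, Lund, Fontaine, Adeyemi, Takahashi, Tanaka, Saleh, Okafor.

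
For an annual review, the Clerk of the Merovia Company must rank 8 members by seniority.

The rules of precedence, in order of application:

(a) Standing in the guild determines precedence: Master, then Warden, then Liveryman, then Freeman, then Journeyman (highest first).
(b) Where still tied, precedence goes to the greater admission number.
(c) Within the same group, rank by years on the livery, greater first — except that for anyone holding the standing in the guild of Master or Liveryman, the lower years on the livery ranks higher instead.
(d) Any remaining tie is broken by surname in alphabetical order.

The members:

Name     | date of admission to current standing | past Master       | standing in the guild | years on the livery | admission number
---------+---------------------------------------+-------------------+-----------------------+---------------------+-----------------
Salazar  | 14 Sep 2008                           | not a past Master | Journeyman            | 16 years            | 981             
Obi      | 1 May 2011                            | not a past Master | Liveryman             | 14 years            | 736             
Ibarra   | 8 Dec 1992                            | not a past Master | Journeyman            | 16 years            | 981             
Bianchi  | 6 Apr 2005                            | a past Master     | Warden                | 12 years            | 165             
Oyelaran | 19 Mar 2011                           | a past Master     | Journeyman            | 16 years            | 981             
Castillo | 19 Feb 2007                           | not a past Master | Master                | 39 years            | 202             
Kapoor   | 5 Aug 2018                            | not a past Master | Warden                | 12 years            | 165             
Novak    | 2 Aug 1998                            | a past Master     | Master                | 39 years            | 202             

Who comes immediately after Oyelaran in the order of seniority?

By standing in the guild: Castillo and Novak (Master); then Bianchi and Kapoor (Warden); then Obi (Liveryman); then Ibarra, Oyelaran and Salazar (Journeyman).
Castillo and Novak both have admission number 202, so the next rule applies.
Castillo and Novak both have years on the livery 39 years, so the next rule applies.
Among Castillo and Novak, alphabetically by surname: Castillo before Novak.
Bianchi and Kapoor both have admission number 165, so the next rule applies.
Bianchi and Kapoor both have years on the livery 12 years, so the next rule applies.
Among Bianchi and Kapoor, alphabetically by surname: Bianchi before Kapoor.
Ibarra, Oyelaran and Salazar all have admission number 981, so the next rule applies.
Ibarra, Oyelaran and Salazar all have years on the livery 16 years, so the next rule applies.
Among Ibarra, Oyelaran and Salazar, alphabetically by surname: Ibarra before Oyelaran before Salazar.
Order: Castillo, Novak, Bianchi, Kapoor, Obi, Ibarra, Oyelaran, Salazar.

Salazar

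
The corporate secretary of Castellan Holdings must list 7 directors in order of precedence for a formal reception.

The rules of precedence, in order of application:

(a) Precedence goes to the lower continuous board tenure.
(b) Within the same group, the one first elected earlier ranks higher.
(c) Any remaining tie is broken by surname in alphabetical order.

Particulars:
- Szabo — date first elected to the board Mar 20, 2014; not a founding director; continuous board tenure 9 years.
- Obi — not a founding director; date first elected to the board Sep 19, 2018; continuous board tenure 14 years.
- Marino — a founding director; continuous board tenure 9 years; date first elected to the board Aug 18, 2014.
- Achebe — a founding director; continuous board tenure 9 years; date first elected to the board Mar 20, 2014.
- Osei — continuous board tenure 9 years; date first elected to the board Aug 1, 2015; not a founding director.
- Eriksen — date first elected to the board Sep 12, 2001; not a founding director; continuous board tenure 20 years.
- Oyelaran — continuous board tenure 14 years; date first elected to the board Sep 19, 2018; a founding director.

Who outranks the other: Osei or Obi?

By continuous board tenure (lower first): Achebe, Szabo, Marino and Osei (each 9 years); then Obi and Oyelaran (both 14 years); then Eriksen (20 years).
Among Achebe, Szabo, Marino and Osei, by date first elected to the board (earlier first): Achebe and Szabo (Mar 20, 2014) before Marino (Aug 18, 2014) before Osei (Aug 1, 2015).
Among Achebe and Szabo, alphabetically by surname: Achebe before Szabo.
Obi and Oyelaran both have date first elected to the board Sep 19, 2018, so the next rule applies.
Among Obi and Oyelaran, alphabetically by surname: Obi before Oyelaran.
So Osei takes precedence.

Osei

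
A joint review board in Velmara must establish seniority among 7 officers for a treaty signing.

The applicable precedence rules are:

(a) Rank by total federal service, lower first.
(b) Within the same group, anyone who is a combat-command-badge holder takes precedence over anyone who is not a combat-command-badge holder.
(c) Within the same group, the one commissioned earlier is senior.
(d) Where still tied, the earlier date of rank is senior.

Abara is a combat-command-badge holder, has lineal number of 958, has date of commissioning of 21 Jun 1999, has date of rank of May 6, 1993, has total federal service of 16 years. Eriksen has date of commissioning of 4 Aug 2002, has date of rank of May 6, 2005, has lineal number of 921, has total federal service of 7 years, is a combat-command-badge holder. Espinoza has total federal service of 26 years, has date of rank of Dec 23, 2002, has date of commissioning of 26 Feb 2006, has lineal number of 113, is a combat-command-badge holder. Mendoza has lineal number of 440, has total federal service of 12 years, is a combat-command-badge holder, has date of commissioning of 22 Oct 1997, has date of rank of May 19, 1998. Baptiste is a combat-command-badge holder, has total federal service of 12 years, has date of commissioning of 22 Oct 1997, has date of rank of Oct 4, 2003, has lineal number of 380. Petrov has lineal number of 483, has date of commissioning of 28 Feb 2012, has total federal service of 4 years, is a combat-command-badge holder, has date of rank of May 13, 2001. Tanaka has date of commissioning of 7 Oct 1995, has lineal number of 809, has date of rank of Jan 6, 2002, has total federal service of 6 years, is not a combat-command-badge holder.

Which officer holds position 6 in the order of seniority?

Abara

By total federal service (lower first): Petrov (4 years); then Tanaka (6 years); then Eriksen (7 years); then Mendoza and Baptiste (both 12 years); then Abara (16 years); then Espinoza (26 years).
Mendoza and Baptiste are each a combat-command-badge holder, so the next rule applies.
Mendoza and Baptiste both have date of commissioning 22 Oct 1997, so the next rule applies.
Among Mendoza and Baptiste, by date of rank (earlier first): Mendoza (May 19, 1998) before Baptiste (Oct 4, 2003).
Order: Petrov, Tanaka, Eriksen, Mendoza, Baptiste, Abara, Espinoza.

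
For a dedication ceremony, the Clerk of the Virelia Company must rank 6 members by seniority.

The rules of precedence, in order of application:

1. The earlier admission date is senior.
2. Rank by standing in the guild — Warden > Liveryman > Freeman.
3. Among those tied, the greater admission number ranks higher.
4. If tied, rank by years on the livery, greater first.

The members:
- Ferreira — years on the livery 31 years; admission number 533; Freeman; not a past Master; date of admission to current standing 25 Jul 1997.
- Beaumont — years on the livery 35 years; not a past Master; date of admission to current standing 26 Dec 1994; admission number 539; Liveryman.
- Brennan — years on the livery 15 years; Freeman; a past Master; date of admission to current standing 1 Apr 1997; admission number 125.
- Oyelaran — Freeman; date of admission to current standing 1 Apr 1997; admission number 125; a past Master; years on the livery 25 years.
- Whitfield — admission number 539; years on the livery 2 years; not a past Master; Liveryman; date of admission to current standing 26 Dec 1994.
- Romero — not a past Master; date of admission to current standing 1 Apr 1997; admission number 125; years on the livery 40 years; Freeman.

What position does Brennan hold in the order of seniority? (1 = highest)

5

By date of admission to current standing (earlier first): Beaumont and Whitfield (both 26 Dec 1994); then Romero, Oyelaran and Brennan (each 1 Apr 1997); then Ferreira (25 Jul 1997).
Beaumont and Whitfield are each Liveryman, so the next rule applies.
Beaumont and Whitfield both have admission number 539, so the next rule applies.
Among Beaumont and Whitfield, by years on the livery (higher first): Beaumont (35 years) before Whitfield (2 years).
Romero, Oyelaran and Brennan are each Freeman, so the next rule applies.
Romero, Oyelaran and Brennan all have admission number 125, so the next rule applies.
Among Romero, Oyelaran and Brennan, by years on the livery (higher first): Romero (40 years) before Oyelaran (25 years) before Brennan (15 years).
Order: Beaumont, Whitfield, Romero, Oyelaran, Brennan, Ferreira. So position 5.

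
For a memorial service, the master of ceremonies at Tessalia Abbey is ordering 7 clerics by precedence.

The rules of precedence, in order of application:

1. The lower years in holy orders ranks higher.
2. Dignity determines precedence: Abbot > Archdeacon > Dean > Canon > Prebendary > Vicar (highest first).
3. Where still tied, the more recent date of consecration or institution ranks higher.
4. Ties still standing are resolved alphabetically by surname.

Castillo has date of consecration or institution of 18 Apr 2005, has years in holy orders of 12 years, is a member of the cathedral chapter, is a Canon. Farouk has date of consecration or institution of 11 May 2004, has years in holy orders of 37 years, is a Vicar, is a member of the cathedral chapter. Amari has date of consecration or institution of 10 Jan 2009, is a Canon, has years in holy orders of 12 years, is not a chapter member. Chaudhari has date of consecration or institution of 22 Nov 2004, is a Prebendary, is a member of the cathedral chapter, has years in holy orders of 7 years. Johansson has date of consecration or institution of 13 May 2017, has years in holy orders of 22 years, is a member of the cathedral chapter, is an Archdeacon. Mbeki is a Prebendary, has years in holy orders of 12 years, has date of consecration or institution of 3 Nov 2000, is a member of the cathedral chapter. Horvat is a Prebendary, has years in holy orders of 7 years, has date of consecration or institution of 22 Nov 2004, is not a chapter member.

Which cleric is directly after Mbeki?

Johansson

By years in holy orders (lower first): Chaudhari and Horvat (both 7 years); then Amari, Castillo and Mbeki (each 12 years); then Johansson (22 years); then Farouk (37 years).
Chaudhari and Horvat are each Prebendary, so the next rule applies.
Chaudhari and Horvat both have date of consecration or institution 22 Nov 2004, so the next rule applies.
Among Chaudhari and Horvat, alphabetically by surname: Chaudhari before Horvat.
Among Amari, Castillo and Mbeki, by dignity: Amari and Castillo (Canon) before Mbeki (Prebendary).
Among Amari and Castillo, by date of consecration or institution (later first): Amari (10 Jan 2009) before Castillo (18 Apr 2005).
Order: Chaudhari, Horvat, Amari, Castillo, Mbeki, Johansson, Farouk.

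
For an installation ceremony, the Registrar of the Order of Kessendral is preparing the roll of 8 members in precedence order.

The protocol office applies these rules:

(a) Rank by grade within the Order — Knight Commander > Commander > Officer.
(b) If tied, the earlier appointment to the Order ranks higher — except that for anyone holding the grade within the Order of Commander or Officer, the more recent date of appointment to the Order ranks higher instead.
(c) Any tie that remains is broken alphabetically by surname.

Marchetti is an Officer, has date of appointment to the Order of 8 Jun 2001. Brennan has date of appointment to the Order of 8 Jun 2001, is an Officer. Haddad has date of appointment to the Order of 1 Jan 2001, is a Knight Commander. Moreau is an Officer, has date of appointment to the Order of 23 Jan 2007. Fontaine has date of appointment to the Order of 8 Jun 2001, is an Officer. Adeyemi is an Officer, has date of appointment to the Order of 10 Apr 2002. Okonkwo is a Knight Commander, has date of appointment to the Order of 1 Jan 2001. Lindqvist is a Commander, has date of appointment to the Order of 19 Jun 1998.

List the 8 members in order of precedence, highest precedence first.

By grade within the Order: Haddad and Okonkwo (Knight Commander); then Lindqvist (Commander); then Moreau, Adeyemi, Brennan, Fontaine and Marchetti (Officer).
Haddad and Okonkwo both have date of appointment to the Order 1 Jan 2001, so the next rule applies.
Among Haddad and Okonkwo, alphabetically by surname: Haddad before Okonkwo.
Among Moreau, Adeyemi, Brennan, Fontaine and Marchetti, by date of appointment to the Order (later first) (reversed rule for this group): Moreau (23 Jan 2007) before Adeyemi (10 Apr 2002) before Brennan, Fontaine and Marchetti (8 Jun 2001).
Among Brennan, Fontaine and Marchetti, alphabetically by surname: Brennan before Fontaine before Marchetti.
Full order: Haddad, Okonkwo, Lindqvist, Moreau, Adeyemi, Brennan, Fontaine, Marchetti.

Haddad, Okonkwo, Lindqvist, Moreau, Adeyemi, Brennan, Fontaine, Marchetti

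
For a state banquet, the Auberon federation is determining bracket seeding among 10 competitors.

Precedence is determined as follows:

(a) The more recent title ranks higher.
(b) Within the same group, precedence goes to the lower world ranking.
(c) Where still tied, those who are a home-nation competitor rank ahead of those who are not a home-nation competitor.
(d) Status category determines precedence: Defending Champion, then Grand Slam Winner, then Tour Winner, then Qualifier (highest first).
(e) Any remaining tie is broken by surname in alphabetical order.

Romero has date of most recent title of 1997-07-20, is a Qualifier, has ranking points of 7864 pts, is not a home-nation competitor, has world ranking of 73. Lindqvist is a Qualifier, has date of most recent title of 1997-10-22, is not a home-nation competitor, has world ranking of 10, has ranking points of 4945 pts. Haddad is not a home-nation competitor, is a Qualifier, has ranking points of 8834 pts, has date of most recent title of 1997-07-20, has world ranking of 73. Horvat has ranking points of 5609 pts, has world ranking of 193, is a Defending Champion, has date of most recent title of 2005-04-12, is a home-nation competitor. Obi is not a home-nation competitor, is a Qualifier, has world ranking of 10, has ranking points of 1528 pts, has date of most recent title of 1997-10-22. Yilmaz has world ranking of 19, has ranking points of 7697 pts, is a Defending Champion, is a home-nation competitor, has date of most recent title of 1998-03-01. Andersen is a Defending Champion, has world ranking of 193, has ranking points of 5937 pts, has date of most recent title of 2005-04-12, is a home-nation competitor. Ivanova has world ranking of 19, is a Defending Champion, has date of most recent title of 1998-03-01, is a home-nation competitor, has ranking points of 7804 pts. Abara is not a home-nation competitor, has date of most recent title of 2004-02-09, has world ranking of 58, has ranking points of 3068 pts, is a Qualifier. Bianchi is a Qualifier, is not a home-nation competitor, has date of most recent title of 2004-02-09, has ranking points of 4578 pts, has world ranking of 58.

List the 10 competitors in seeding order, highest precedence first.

By date of most recent title (later first): Andersen and Horvat (both 2005-04-12); then Abara and Bianchi (both 2004-02-09); then Ivanova and Yilmaz (both 1998-03-01); then Lindqvist and Obi (both 1997-10-22); then Haddad and Romero (both 1997-07-20).
Andersen and Horvat both have world ranking 193, so the next rule applies.
Andersen and Horvat are each a home-nation competitor, so the next rule applies.
Andersen and Horvat are each Defending Champion, so the next rule applies.
Among Andersen and Horvat, alphabetically by surname: Andersen before Horvat.
Abara and Bianchi both have world ranking 58, so the next rule applies.
Abara and Bianchi are each not a home-nation competitor, so the next rule applies.
Abara and Bianchi are each Qualifier, so the next rule applies.
Among Abara and Bianchi, alphabetically by surname: Abara before Bianchi.
Ivanova and Yilmaz both have world ranking 19, so the next rule applies.
Ivanova and Yilmaz are each a home-nation competitor, so the next rule applies.
Ivanova and Yilmaz are each Defending Champion, so the next rule applies.
Among Ivanova and Yilmaz, alphabetically by surname: Ivanova before Yilmaz.
Lindqvist and Obi both have world ranking 10, so the next rule applies.
Lindqvist and Obi are each not a home-nation competitor, so the next rule applies.
Lindqvist and Obi are each Qualifier, so the next rule applies.
Among Lindqvist and Obi, alphabetically by surname: Lindqvist before Obi.
Haddad and Romero both have world ranking 73, so the next rule applies.
Haddad and Romero are each not a home-nation competitor, so the next rule applies.
Haddad and Romero are each Qualifier, so the next rule applies.
Among Haddad and Romero, alphabetically by surname: Haddad before Romero.
Full order: Andersen, Horvat, Abara, Bianchi, Ivanova, Yilmaz, Lindqvist, Obi, Haddad, Romero.

Andersen, Horvat, Abara, Bianchi, Ivanova, Yilmaz, Lindqvist, Obi, Haddad, Romero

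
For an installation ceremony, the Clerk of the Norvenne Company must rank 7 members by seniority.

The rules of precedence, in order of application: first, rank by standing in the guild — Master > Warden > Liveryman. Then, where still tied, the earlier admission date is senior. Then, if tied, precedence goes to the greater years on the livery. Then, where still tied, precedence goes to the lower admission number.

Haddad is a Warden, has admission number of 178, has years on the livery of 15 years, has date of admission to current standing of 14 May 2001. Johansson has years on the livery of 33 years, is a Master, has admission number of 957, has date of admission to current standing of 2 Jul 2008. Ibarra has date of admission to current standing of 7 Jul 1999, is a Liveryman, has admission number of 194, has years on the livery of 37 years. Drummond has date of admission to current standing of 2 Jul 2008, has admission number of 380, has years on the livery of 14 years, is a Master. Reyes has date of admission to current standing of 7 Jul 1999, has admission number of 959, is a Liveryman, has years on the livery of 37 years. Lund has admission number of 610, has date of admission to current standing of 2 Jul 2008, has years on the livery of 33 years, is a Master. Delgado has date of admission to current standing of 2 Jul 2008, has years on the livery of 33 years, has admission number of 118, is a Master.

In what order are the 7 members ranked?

By standing in the guild: Delgado, Lund, Johansson and Drummond (Master); then Haddad (Warden); then Ibarra and Reyes (Liveryman).
Delgado, Lund, Johansson and Drummond all have date of admission to current standing 2 Jul 2008, so the next rule applies.
Among Delgado, Lund, Johansson and Drummond, by years on the livery (higher first): Delgado, Lund and Johansson (33 years) before Drummond (14 years).
Among Delgado, Lund and Johansson, by admission number (lower first): Delgado (118) before Lund (610) before Johansson (957).
Ibarra and Reyes both have date of admission to current standing 7 Jul 1999, so the next rule applies.
Ibarra and Reyes both have years on the livery 37 years, so the next rule applies.
Among Ibarra and Reyes, by admission number (lower first): Ibarra (194) before Reyes (959).
Full order: Delgado, Lund, Johansson, Drummond, Haddad, Ibarra, Reyes.

Delgado, Lund, Johansson, Drummond, Haddad, Ibarra, Reyes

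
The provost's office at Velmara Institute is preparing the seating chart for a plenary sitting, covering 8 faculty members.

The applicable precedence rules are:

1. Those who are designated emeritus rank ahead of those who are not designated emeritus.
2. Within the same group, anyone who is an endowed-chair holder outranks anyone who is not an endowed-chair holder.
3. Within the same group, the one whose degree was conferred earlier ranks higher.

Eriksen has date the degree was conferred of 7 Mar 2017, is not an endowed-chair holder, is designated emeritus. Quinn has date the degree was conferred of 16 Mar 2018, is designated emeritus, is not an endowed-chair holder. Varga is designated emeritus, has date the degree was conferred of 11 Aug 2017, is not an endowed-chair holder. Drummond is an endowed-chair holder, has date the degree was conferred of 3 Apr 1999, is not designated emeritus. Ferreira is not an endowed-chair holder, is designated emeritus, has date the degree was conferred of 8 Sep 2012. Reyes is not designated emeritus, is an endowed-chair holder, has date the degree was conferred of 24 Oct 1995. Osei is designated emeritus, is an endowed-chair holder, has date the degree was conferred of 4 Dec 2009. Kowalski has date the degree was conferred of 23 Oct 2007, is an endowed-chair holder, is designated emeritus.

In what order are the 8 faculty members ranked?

Kowalski, Osei, Ferreira, Eriksen, Varga, Quinn, Reyes, Drummond

By the first rule: Kowalski, Osei, Ferreira, Eriksen, Varga and Quinn (each designated emeritus); then Reyes and Drummond (both not designated emeritus).
Among Kowalski, Osei, Ferreira, Eriksen, Varga and Quinn, an endowed-chair holder before not an endowed-chair holder: Kowalski and Osei (an endowed-chair holder) before Ferreira, Eriksen, Varga and Quinn (not an endowed-chair holder).
Among Kowalski and Osei, by date the degree was conferred (earlier first): Kowalski (23 Oct 2007) before Osei (4 Dec 2009).
Among Ferreira, Eriksen, Varga and Quinn, by date the degree was conferred (earlier first): Ferreira (8 Sep 2012) before Eriksen (7 Mar 2017) before Varga (11 Aug 2017) before Quinn (16 Mar 2018).
Reyes and Drummond are each an endowed-chair holder, so the next rule applies.
Among Reyes and Drummond, by date the degree was conferred (earlier first): Reyes (24 Oct 1995) before Drummond (3 Apr 1999).
Full order: Kowalski, Osei, Ferreira, Eriksen, Varga, Quinn, Reyes, Drummond.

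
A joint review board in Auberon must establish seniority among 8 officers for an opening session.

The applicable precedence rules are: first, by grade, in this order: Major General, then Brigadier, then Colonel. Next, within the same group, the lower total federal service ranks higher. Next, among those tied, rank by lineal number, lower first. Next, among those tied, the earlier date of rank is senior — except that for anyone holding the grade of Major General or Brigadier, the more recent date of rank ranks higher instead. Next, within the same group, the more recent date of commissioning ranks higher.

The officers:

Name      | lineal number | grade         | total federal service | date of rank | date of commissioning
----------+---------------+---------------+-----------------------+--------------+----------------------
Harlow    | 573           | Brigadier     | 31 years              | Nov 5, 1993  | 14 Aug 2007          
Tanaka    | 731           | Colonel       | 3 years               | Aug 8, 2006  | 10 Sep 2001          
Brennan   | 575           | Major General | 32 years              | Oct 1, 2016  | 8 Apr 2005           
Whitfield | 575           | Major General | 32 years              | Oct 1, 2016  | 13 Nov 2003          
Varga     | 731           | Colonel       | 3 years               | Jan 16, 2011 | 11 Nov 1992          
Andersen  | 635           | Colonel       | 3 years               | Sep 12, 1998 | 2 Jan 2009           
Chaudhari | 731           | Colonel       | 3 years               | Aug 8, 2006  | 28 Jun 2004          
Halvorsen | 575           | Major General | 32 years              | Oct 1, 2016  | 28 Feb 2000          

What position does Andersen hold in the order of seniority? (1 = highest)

5

By grade: Brennan, Whitfield and Halvorsen (Major General); then Harlow (Brigadier); then Andersen, Chaudhari, Tanaka and Varga (Colonel).
Brennan, Whitfield and Halvorsen all have total federal service 32 years, so the next rule applies.
Brennan, Whitfield and Halvorsen all have lineal number 575, so the next rule applies.
Brennan, Whitfield and Halvorsen all have date of rank Oct 1, 2016, so the next rule applies.
Among Brennan, Whitfield and Halvorsen, by date of commissioning (later first): Brennan (8 Apr 2005) before Whitfield (13 Nov 2003) before Halvorsen (28 Feb 2000).
Andersen, Chaudhari, Tanaka and Varga all have total federal service 3 years, so the next rule applies.
Among Andersen, Chaudhari, Tanaka and Varga, by lineal number (lower first): Andersen (635) before Chaudhari, Tanaka and Varga (731).
Among Chaudhari, Tanaka and Varga, by date of rank (earlier first): Chaudhari and Tanaka (Aug 8, 2006) before Varga (Jan 16, 2011).
Among Chaudhari and Tanaka, by date of commissioning (later first): Chaudhari (28 Jun 2004) before Tanaka (10 Sep 2001).
Order: Brennan, Whitfield, Halvorsen, Harlow, Andersen, Chaudhari, Tanaka, Varga. So position 5.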